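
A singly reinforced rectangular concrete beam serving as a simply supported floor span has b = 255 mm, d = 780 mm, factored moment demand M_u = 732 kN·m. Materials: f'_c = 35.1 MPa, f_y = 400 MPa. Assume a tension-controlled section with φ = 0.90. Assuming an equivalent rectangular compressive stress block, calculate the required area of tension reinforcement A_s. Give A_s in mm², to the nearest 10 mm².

A_s ≈ 2890 mm²

M_n = M_u/φ = 732/0.90 = 813.333 kN·m.
With M_n = 0.85 f'_c a b (d − a/2), solve the quadratic for a:
a = d − √(d² − 2M_n/(0.85 f'_c b)) = 780 − √(780² − 2 × 813.333×10⁶/(0.85 × 35.1 × 255)) = 151.84 mm.
A_s = 0.85 f'_c a b / f_y = 0.85 × 35.1 × 151.84 × 255 / 400 = 2888.0 mm².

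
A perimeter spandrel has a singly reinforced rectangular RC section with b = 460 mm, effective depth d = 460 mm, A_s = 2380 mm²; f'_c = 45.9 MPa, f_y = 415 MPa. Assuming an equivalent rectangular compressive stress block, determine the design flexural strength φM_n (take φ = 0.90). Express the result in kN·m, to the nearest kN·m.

φM_n ≈ 384 kN·m

T = A_s f_y = 2380 × 415 = 987700 N = 987.7 kN.
From C = T: a = T/(0.85 f'_c b) = 987700/(0.85 × 45.9 × 460) = 55.03 mm.
M_n = T(d − a/2) = 987.7 kN × (460 − 27.515) mm = 427.17 kN·m.
φM_n = 0.90 × 427.17 = 384.45 kN·m.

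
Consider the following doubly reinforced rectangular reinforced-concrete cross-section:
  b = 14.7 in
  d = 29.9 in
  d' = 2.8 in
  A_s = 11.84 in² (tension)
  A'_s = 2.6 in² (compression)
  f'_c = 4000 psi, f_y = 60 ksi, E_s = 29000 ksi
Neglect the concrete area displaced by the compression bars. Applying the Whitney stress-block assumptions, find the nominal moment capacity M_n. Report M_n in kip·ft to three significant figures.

M_n ≈ 1480 kip·ft

Assume both steels yield.
a = (A_s − A'_s) f_y/(0.85 f'_c b) = (11.84 − 2.6) × 60/(0.85 × 4 × 14.7) = 11.092 in.
c = a/β₁ = 11.092/0.85 = 13.049 in; ε'_s = 0.003(c − d')/c = 0.0024 ≥ ε_y = 0.0021, so the compression steel yields.
M_n = (A_s − A'_s) f_y (d − a/2) + A'_s f_y (d − d') = 554.4 × (29.9 − 5.546) + 156 × (29.9 − 2.8) = 13501.9 + 4227.6 = 17729.5 kip·in = 17729.5/12 = 1477.46 kip·ft.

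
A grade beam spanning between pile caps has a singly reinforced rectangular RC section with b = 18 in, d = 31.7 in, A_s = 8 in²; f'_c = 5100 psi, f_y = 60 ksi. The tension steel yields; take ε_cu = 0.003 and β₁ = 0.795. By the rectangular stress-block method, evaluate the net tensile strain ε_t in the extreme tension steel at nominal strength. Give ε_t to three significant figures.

ε_t ≈ 0.00929

a = A_s f_y/(0.85 f'_c b) = 6.151 in.
β₁ = 0.795, so c = a/β₁ = 6.151/0.795 = 7.737 in.
From the linear strain diagram with ε_cu = 0.003: ε_t = 0.003 (d − c)/c = 0.003 × (31.7 − 7.737)/7.737 = 0.00929.
Since ε_t ≥ 0.005, the section is tension-controlled.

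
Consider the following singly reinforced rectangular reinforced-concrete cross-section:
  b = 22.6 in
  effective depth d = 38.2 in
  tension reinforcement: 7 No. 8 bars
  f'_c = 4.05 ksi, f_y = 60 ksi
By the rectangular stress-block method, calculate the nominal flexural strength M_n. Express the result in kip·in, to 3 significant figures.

M_n ≈ 12000 kip·in

A_s = 7 × 0.79 = 5.53 in².
T = A_s f_y = 5.53 × 60 = 331.8 kips.
a = T/(0.85 f'_c b) = 331.8/(0.85 × 4.05 × 22.6) = 4.265 in.
M_n = T(d − a/2) = 331.8 × (38.2 − 2.1325) = 11967.2 kip·in.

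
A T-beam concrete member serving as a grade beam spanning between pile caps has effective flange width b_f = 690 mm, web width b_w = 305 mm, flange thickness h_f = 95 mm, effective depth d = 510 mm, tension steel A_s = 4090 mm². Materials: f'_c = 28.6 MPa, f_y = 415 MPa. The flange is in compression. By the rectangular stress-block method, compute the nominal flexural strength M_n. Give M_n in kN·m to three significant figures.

Tension: T = A_s f_y = 4090 × 415 = 1697350 N.
Try a within the flange: a = T/(0.85 f'_c b_f) = 1697350/(0.85 × 28.6 × 690) = 101.19 mm.
a = 101.19 > h_f = 95 mm: the block extends into the web. Split into flange-overhang and web parts.
C_f = 0.85 f'_c (b_f − b_w) h_f = 0.85 × 28.6 × (690 − 305) × 95 = 889138 N.
Remaining web compression depth: a_w = (T − C_f)/(0.85 f'_c b_w) = (1697350 − 889138)/(0.85 × 28.6 × 305) = 109.00 mm.
M_n = C_f(d − h_f/2) + (T − C_f)(d − a_w/2) = 889138 × (510 − 47.5) + 808212 × (510 − 54.5) = 411.23 + 368.14 = 779.37 × 10⁶ N·mm.
M_n = 779.37 kN·m.

M_n ≈ 779 kN·m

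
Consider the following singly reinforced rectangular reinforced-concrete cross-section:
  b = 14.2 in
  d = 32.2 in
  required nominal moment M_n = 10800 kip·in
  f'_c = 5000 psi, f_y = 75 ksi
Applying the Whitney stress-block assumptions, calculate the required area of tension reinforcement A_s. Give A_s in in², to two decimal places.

A_s ≈ 4.94 in²

From M_n = 0.85 f'_c a b (d − a/2):
a = d − √(d² − 2M_n/(0.85 f'_c b)) = 32.2 − √(32.2² − 2 × 10800/(0.85 × 5 × 14.2)) = 6.144 in.
A_s = 0.85 f'_c a b / f_y = 0.85 × 5 × 6.144 × 14.2 / 75 = 4.944 in².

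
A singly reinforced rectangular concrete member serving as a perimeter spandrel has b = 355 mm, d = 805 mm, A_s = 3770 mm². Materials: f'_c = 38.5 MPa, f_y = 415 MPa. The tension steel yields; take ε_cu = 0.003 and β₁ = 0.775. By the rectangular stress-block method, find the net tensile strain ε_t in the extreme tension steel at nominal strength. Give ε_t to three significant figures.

ε_t ≈ 0.0109

a = A_s f_y/(0.85 f'_c b) = 134.67 mm.
β₁ = 0.775, so c = a/β₁ = 134.67/0.775 = 173.77 mm.
From the linear strain diagram with ε_cu = 0.003: ε_t = 0.003 (d − c)/c = 0.003 × (805 − 173.77)/173.77 = 0.0109.
Since ε_t ≥ 0.005, the section is tension-controlled.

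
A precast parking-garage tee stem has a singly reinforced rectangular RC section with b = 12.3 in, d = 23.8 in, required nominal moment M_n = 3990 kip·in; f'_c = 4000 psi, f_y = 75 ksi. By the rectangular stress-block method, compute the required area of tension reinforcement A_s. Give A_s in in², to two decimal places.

From M_n = 0.85 f'_c a b (d − a/2):
a = d − √(d² − 2M_n/(0.85 f'_c b)) = 23.8 − √(23.8² − 2 × 3990/(0.85 × 4 × 12.3)) = 4.419 in.
A_s = 0.85 f'_c a b / f_y = 0.85 × 4 × 4.419 × 12.3 / 75 = 2.464 in².

A_s ≈ 2.46 in²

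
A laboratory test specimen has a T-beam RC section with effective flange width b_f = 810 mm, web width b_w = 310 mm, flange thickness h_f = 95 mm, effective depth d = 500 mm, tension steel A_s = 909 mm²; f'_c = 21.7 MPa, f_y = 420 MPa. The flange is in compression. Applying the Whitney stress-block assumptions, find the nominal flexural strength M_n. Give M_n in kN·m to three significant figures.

Tension: T = A_s f_y = 909 × 420 = 381780 N.
Try a within the flange: a = T/(0.85 f'_c b_f) = 381780/(0.85 × 21.7 × 810) = 25.55 mm.
Since a = 25.55 ≤ h_f = 95 mm, the stress block lies entirely in the flange; analyse as a rectangular beam of width b_f.
M_n = T(d − a/2) = 381780 × (500 − 12.775) = 186.01 × 10⁶ N·mm.
M_n = 186.01 kN·m.

M_n ≈ 186 kN·m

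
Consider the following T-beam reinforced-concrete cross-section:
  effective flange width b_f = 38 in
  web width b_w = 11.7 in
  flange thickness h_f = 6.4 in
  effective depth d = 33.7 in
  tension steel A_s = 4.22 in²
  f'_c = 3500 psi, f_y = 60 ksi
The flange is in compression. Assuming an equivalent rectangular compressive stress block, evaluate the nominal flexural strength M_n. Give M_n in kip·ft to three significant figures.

Tension: T = A_s f_y = 4.22 × 60 = 253.2 kips.
Try a within the flange: a = T/(0.85 f'_c b_f) = 253.2/(0.85 × 3.5 × 38) = 2.240 in.
Since a = 2.240 ≤ h_f = 6.4 in, the stress block lies entirely in the flange; analyse as a rectangular beam of width b_f.
M_n = T(d − a/2) = 253.2 × (33.7 − 1.12) = 8249.3 kip·in.
M_n = 8249.3/12 = 687.44 kip·ft.

M_n ≈ 687 kip·ft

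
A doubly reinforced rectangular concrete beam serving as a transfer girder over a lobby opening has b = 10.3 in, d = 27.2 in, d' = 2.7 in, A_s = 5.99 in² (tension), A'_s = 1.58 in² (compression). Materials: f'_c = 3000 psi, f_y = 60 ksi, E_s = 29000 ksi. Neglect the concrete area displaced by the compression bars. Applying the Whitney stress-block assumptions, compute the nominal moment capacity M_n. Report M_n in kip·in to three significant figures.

M_n ≈ 8190 kip·in

Assume both steels yield.
a = (A_s − A'_s) f_y/(0.85 f'_c b) = (5.99 − 1.58) × 60/(0.85 × 3 × 10.3) = 10.074 in.
c = a/β₁ = 10.074/0.85 = 11.852 in; ε'_s = 0.003(c − d')/c = 0.0023 ≥ ε_y = 0.0021, so the compression steel yields.
M_n = (A_s − A'_s) f_y (d − a/2) + A'_s f_y (d − d') = 264.6 × (27.2 − 5.037) + 94.8 × (27.2 − 2.7) = 5864.3 + 2322.6 = 8186.9 kip·in.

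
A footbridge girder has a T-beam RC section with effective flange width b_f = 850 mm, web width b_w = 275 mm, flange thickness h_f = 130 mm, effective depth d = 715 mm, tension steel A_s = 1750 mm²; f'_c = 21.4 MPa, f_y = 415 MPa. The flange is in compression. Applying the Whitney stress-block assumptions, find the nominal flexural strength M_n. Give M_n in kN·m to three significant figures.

M_n ≈ 502 kN·m

Tension: T = A_s f_y = 1750 × 415 = 726250 N.
Try a within the flange: a = T/(0.85 f'_c b_f) = 726250/(0.85 × 21.4 × 850) = 46.97 mm.
Since a = 46.97 ≤ h_f = 130 mm, the stress block lies entirely in the flange; analyse as a rectangular beam of width b_f.
M_n = T(d − a/2) = 726250 × (715 − 23.485) = 502.21 × 10⁶ N·mm.
M_n = 502.21 kN·m.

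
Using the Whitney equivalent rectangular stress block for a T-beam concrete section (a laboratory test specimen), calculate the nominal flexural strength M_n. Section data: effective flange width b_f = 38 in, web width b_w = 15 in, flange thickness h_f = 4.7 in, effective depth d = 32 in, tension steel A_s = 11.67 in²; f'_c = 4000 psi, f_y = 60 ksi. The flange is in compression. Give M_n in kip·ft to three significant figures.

M_n ≈ 1700 kip·ft

Tension: T = A_s f_y = 11.67 × 60 = 700.2 kips.
Try a within the flange: a = T/(0.85 f'_c b_f) = 700.2/(0.85 × 4 × 38) = 5.420 in.
a = 5.420 > h_f = 4.7 in: the block extends into the web. Split into flange-overhang and web parts.
C_f = 0.85 f'_c (b_f − b_w) h_f = 0.85 × 4 × (38 − 15) × 4.7 = 367.5 kips.
Remaining web compression depth: a_w = (T − C_f)/(0.85 f'_c b_w) = (700.2 − 367.5)/(0.85 × 4 × 15) = 6.524 in.
M_n = C_f(d − h_f/2) + (T − C_f)(d − a_w/2) = 367.5 × (32 − 2.35) + 332.7 × (32 − 3.262) = 10896.4 + 9561.1 = 20457.5 kip·in.
M_n = 20457.5/12 = 1704.79 kip·ft.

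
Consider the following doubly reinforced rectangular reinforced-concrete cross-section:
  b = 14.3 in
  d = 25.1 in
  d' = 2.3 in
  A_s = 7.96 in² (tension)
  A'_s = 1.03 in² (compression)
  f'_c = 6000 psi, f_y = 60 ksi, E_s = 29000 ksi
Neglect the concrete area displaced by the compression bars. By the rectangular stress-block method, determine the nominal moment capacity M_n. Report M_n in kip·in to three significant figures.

Assume both steels yield.
a = (A_s − A'_s) f_y/(0.85 f'_c b) = (7.96 − 1.03) × 60/(0.85 × 6 × 14.3) = 5.701 in.
c = a/β₁ = 5.701/0.75 = 7.601 in; ε'_s = 0.003(c − d')/c = 0.0021 ≥ ε_y = 0.0021, so the compression steel yields.
M_n = (A_s − A'_s) f_y (d − a/2) + A'_s f_y (d − d') = 415.8 × (25.1 − 2.8505) + 61.8 × (25.1 − 2.3) = 9251.3 + 1409.0 = 10660.3 kip·in.

M_n ≈ 10700 kip·in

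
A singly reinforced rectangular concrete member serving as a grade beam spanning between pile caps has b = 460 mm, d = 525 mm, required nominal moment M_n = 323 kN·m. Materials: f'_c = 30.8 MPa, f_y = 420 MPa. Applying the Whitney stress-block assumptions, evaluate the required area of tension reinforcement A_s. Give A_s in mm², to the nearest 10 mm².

With M_n = 0.85 f'_c a b (d − a/2), solve the quadratic for a:
a = d − √(d² − 2M_n/(0.85 f'_c b)) = 525 − √(525² − 2 × 323×10⁶/(0.85 × 30.8 × 460)) = 53.85 mm.
A_s = 0.85 f'_c a b / f_y = 0.85 × 30.8 × 53.85 × 460 / 420 = 1544.1 mm².

A_s ≈ 1540 mm²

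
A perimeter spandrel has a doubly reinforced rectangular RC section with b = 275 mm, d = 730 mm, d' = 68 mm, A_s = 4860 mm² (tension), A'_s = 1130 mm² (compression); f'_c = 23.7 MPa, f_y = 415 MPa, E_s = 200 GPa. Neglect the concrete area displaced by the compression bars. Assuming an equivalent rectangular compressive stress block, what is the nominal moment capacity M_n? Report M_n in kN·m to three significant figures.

Assume both tension and compression steel yield.
Net tension couple steel: A_s − A'_s = 3730 mm².
a = (A_s − A'_s) f_y / (0.85 f'_c b) = 1547950/(0.85 × 23.7 × 275) = 279.42 mm.
c = a/β₁ = 279.42/0.85 = 328.73 mm; ε'_s = 0.003(c − d')/c = 0.0024 ≥ f_y/E_s = 0.0021, so compression steel does yield.
M_n = (A_s − A'_s) f_y (d − a/2) + A'_s f_y (d − d') = [1547950 × (730 − 139.71) + 468950 × (730 − 68)] × 10⁻⁶ = 913.74 + 310.44 = 1224.18 kN·m.

M_n ≈ 1220 kN·m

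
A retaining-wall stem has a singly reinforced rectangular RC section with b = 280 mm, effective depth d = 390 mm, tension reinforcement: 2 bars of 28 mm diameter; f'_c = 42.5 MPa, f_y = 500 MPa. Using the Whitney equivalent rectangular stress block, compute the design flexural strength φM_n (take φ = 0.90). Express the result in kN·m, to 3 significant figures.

φM_n ≈ 199 kN·m

A_s = 2 × 616 = 1232 mm².
T = A_s f_y = 1232 × 500 = 616000 N = 616 kN.
From C = T: a = T/(0.85 f'_c b) = 616000/(0.85 × 42.5 × 280) = 60.90 mm.
M_n = T(d − a/2) = 616 kN × (390 − 30.45) mm = 221.48 kN·m.
φM_n = 0.90 × 221.48 = 199.33 kN·m.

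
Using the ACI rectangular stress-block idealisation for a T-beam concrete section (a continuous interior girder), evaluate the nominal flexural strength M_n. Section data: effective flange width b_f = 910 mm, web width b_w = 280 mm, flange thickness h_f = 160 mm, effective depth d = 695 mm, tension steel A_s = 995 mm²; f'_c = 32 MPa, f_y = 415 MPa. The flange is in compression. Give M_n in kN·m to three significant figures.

M_n ≈ 284 kN·m

Tension: T = A_s f_y = 995 × 415 = 412925 N.
Try a within the flange: a = T/(0.85 f'_c b_f) = 412925/(0.85 × 32 × 910) = 16.68 mm.
Since a = 16.68 ≤ h_f = 160 mm, the stress block lies entirely in the flange; analyse as a rectangular beam of width b_f.
M_n = T(d − a/2) = 412925 × (695 − 8.34) = 283.54 × 10⁶ N·mm.
M_n = 283.54 kN·m.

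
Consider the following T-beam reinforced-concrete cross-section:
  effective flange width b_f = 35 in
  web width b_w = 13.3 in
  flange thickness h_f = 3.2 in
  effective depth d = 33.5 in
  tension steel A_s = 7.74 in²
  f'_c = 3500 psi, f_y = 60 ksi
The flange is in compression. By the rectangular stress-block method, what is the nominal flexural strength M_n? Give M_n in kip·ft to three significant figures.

Tension: T = A_s f_y = 7.74 × 60 = 464.4 kips.
Try a within the flange: a = T/(0.85 f'_c b_f) = 464.4/(0.85 × 3.5 × 35) = 4.460 in.
a = 4.460 > h_f = 3.2 in: the block extends into the web. Split into flange-overhang and web parts.
C_f = 0.85 f'_c (b_f − b_w) h_f = 0.85 × 3.5 × (35 − 13.3) × 3.2 = 206.6 kips.
Remaining web compression depth: a_w = (T − C_f)/(0.85 f'_c b_w) = (464.4 − 206.6)/(0.85 × 3.5 × 13.3) = 6.515 in.
M_n = C_f(d − h_f/2) + (T − C_f)(d − a_w/2) = 206.6 × (33.5 − 1.6) + 257.8 × (33.5 − 3.2575) = 6590.5 + 7796.5 = 14387.0 kip·in.
M_n = 14387.0/12 = 1198.92 kip·ft.

M_n ≈ 1200 kip·ft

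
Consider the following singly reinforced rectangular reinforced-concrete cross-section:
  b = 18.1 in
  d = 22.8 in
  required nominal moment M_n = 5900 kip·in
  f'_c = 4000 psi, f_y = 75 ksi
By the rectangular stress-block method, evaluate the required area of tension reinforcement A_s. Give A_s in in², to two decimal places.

A_s ≈ 3.85 in²

From M_n = 0.85 f'_c a b (d − a/2):
a = d − √(d² − 2M_n/(0.85 f'_c b)) = 22.8 − √(22.8² − 2 × 5900/(0.85 × 4 × 18.1)) = 4.687 in.
A_s = 0.85 f'_c a b / f_y = 0.85 × 4 × 4.687 × 18.1 / 75 = 3.846 in².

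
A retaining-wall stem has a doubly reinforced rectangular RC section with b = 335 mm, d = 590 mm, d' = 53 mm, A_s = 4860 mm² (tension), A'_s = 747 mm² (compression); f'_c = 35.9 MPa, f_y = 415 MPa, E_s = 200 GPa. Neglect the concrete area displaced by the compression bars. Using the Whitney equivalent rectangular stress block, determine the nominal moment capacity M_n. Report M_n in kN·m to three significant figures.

M_n ≈ 1030 kN·m

Assume both tension and compression steel yield.
Net tension couple steel: A_s − A'_s = 4113 mm².
a = (A_s − A'_s) f_y / (0.85 f'_c b) = 1706895/(0.85 × 35.9 × 335) = 166.97 mm.
c = a/β₁ = 166.97/0.794 = 210.29 mm; ε'_s = 0.003(c − d')/c = 0.0022 ≥ f_y/E_s = 0.0021, so compression steel does yield.
M_n = (A_s − A'_s) f_y (d − a/2) + A'_s f_y (d − d') = [1706895 × (590 − 83.485) + 310005 × (590 − 53)] × 10⁻⁶ = 864.57 + 166.47 = 1031.04 kN·m.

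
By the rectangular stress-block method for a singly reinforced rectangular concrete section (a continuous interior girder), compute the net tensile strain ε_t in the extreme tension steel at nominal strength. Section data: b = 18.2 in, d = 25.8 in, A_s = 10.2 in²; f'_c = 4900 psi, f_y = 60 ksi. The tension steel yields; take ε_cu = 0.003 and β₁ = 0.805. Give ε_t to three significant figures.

a = A_s f_y/(0.85 f'_c b) = 8.074 in.
β₁ = 0.805, so c = a/β₁ = 8.074/0.805 = 10.030 in.
From the linear strain diagram with ε_cu = 0.003: ε_t = 0.003 (d − c)/c = 0.003 × (25.8 − 10.030)/10.030 = 0.00472.
ε_t is between 0.004 and 0.005 — transition zone.

ε_t ≈ 0.00472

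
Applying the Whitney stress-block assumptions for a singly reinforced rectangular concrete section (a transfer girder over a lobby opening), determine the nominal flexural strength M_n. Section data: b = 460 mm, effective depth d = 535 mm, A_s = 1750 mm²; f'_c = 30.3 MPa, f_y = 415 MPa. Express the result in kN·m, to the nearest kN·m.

M_n ≈ 366 kN·m

T = A_s f_y = 1750 × 415 = 726250 N = 726.25 kN.
From C = T: a = T/(0.85 f'_c b) = 726250/(0.85 × 30.3 × 460) = 61.30 mm.
M_n = T(d − a/2) = 726.25 kN × (535 − 30.65) mm = 366.28 kN·m.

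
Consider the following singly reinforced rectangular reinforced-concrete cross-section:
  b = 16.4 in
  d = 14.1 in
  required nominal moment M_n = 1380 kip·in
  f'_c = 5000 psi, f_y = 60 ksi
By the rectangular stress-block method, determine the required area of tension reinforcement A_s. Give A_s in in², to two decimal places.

From M_n = 0.85 f'_c a b (d − a/2):
a = d − √(d² − 2M_n/(0.85 f'_c b)) = 14.1 − √(14.1² − 2 × 1380/(0.85 × 5 × 16.4)) = 1.482 in.
A_s = 0.85 f'_c a b / f_y = 0.85 × 5 × 1.482 × 16.4 / 60 = 1.722 in².

A_s ≈ 1.72 in²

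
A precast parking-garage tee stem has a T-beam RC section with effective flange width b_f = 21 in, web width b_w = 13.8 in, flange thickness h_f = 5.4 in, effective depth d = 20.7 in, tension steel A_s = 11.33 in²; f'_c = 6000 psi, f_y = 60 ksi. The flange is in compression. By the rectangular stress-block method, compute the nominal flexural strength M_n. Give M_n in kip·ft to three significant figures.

M_n ≈ 991 kip·ft

Tension: T = A_s f_y = 11.33 × 60 = 679.8 kips.
Try a within the flange: a = T/(0.85 f'_c b_f) = 679.8/(0.85 × 6 × 21) = 6.347 in.
a = 6.347 > h_f = 5.4 in: the block extends into the web. Split into flange-overhang and web parts.
C_f = 0.85 f'_c (b_f − b_w) h_f = 0.85 × 6 × (21 − 13.8) × 5.4 = 198.3 kips.
Remaining web compression depth: a_w = (T − C_f)/(0.85 f'_c b_w) = (679.8 − 198.3)/(0.85 × 6 × 13.8) = 6.841 in.
M_n = C_f(d − h_f/2) + (T − C_f)(d − a_w/2) = 198.3 × (20.7 − 2.7) + 481.5 × (20.7 − 3.4205) = 3569.4 + 8320.1 = 11889.5 kip·in.
M_n = 11889.5/12 = 990.79 kip·ft.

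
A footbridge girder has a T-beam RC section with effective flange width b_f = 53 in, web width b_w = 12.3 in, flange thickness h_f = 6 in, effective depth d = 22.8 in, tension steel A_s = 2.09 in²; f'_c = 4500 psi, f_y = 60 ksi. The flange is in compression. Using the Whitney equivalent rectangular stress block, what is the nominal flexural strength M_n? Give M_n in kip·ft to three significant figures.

M_n ≈ 235 kip·ft

Tension: T = A_s f_y = 2.09 × 60 = 125.4 kips.
Try a within the flange: a = T/(0.85 f'_c b_f) = 125.4/(0.85 × 4.5 × 53) = 0.619 in.
Since a = 0.619 ≤ h_f = 6 in, the stress block lies entirely in the flange; analyse as a rectangular beam of width b_f.
M_n = T(d − a/2) = 125.4 × (22.8 − 0.3095) = 2820.3 kip·in.
M_n = 2820.3/12 = 235.03 kip·ft.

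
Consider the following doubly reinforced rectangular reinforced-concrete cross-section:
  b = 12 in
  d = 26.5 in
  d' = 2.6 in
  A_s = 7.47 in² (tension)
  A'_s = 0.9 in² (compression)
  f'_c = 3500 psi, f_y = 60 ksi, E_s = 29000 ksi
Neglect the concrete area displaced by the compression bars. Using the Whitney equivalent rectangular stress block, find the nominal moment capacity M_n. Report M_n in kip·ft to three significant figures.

Assume both steels yield.
a = (A_s − A'_s) f_y/(0.85 f'_c b) = (7.47 − 0.9) × 60/(0.85 × 3.5 × 12) = 11.042 in.
c = a/β₁ = 11.042/0.85 = 12.991 in; ε'_s = 0.003(c − d')/c = 0.0024 ≥ ε_y = 0.0021, so the compression steel yields.
M_n = (A_s − A'_s) f_y (d − a/2) + A'_s f_y (d − d') = 394.2 × (26.5 − 5.521) + 54 × (26.5 − 2.6) = 8269.9 + 1290.6 = 9560.5 kip·in = 9560.5/12 = 796.71 kip·ft.

M_n ≈ 797 kip·ft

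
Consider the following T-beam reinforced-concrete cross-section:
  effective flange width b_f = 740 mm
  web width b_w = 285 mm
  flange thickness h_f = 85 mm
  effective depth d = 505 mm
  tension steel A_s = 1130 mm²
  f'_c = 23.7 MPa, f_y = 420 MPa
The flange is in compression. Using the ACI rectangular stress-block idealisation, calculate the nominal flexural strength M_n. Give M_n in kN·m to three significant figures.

M_n ≈ 232 kN·m

Tension: T = A_s f_y = 1130 × 420 = 474600 N.
Try a within the flange: a = T/(0.85 f'_c b_f) = 474600/(0.85 × 23.7 × 740) = 31.84 mm.
Since a = 31.84 ≤ h_f = 85 mm, the stress block lies entirely in the flange; analyse as a rectangular beam of width b_f.
M_n = T(d − a/2) = 474600 × (505 − 15.92) = 232.12 × 10⁶ N·mm.
M_n = 232.12 kN·m.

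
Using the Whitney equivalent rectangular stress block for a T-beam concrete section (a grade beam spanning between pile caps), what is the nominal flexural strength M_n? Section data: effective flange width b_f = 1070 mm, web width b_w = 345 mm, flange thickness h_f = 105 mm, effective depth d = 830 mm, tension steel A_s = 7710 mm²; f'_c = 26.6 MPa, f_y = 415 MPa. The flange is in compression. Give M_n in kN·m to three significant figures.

M_n ≈ 2430 kN·m

Tension: T = A_s f_y = 7710 × 415 = 3199650 N.
Try a within the flange: a = T/(0.85 f'_c b_f) = 3199650/(0.85 × 26.6 × 1070) = 132.26 mm.
a = 132.26 > h_f = 105 mm: the block extends into the web. Split into flange-overhang and web parts.
C_f = 0.85 f'_c (b_f − b_w) h_f = 0.85 × 26.6 × (1070 − 345) × 105 = 1721186 N.
Remaining web compression depth: a_w = (T − C_f)/(0.85 f'_c b_w) = (3199650 − 1721186)/(0.85 × 26.6 × 345) = 189.54 mm.
M_n = C_f(d − h_f/2) + (T − C_f)(d − a_w/2) = 1721186 × (830 − 52.5) + 1478464 × (830 − 94.77) = 1338.22 + 1087.01 = 2425.23 × 10⁶ N·mm.
M_n = 2425.23 kN·m.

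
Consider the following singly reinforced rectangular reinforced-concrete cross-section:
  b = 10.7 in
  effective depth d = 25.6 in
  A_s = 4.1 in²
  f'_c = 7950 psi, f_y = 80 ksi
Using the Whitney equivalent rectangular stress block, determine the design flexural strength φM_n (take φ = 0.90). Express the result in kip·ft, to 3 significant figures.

T = A_s f_y = 4.1 × 80 = 328 kips.
a = T/(0.85 f'_c b) = 328/(0.85 × 7.95 × 10.7) = 4.536 in.
M_n = T(d − a/2) = 328 × (25.6 − 2.268) = 7652.9 kip·in = 7652.9/12 = 637.74 kip·ft.
φM_n = 0.90 × 637.74 = 573.97 kip·ft.

φM_n ≈ 574 kip·ft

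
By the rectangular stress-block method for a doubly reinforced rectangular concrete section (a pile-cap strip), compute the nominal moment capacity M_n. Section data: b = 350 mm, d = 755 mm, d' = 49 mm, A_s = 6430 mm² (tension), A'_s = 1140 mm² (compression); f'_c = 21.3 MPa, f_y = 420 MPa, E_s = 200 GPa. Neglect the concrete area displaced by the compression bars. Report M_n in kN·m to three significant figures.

M_n ≈ 1630 kN·m

Assume both tension and compression steel yield.
Net tension couple steel: A_s − A'_s = 5290 mm².
a = (A_s − A'_s) f_y / (0.85 f'_c b) = 2221800/(0.85 × 21.3 × 350) = 350.62 mm.
c = a/β₁ = 350.62/0.85 = 412.49 mm; ε'_s = 0.003(c − d')/c = 0.0026 ≥ f_y/E_s = 0.0021, so compression steel does yield.
M_n = (A_s − A'_s) f_y (d − a/2) + A'_s f_y (d − d') = [2221800 × (755 − 175.31) + 478800 × (755 − 49)] × 10⁻⁶ = 1287.96 + 338.03 = 1625.99 kN·m.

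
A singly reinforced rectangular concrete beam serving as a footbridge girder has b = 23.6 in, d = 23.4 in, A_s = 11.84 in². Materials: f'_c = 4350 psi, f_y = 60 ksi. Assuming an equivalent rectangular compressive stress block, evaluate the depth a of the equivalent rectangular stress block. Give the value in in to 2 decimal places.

a ≈ 8.14 in

T = A_s f_y = 11.84 × 60 = 710.4 kips.
a = T/(0.85 f'_c b) = 710.4/(0.85 × 4.35 × 23.6) = 8.14 in.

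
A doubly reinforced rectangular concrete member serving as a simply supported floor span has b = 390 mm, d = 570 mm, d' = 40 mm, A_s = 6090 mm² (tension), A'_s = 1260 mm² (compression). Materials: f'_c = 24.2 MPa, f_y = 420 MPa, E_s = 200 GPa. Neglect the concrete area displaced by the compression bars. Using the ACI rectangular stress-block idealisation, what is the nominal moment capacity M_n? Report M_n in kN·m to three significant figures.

Assume both tension and compression steel yield.
Net tension couple steel: A_s − A'_s = 4830 mm².
a = (A_s − A'_s) f_y / (0.85 f'_c b) = 2028600/(0.85 × 24.2 × 390) = 252.87 mm.
c = a/β₁ = 252.87/0.85 = 297.49 mm; ε'_s = 0.003(c − d')/c = 0.0026 ≥ f_y/E_s = 0.0021, so compression steel does yield.
M_n = (A_s − A'_s) f_y (d − a/2) + A'_s f_y (d − d') = [2028600 × (570 − 126.435) + 529200 × (570 − 40)] × 10⁻⁶ = 899.82 + 280.48 = 1180.30 kN·m.

M_n ≈ 1180 kN·m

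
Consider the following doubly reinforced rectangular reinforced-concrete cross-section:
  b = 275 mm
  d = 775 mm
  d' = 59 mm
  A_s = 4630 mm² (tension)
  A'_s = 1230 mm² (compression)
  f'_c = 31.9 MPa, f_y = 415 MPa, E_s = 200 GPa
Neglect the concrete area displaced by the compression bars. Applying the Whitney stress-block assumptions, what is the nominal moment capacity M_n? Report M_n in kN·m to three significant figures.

Assume both tension and compression steel yield.
Net tension couple steel: A_s − A'_s = 3400 mm².
a = (A_s − A'_s) f_y / (0.85 f'_c b) = 1411000/(0.85 × 31.9 × 275) = 189.23 mm.
c = a/β₁ = 189.23/0.822 = 230.21 mm; ε'_s = 0.003(c − d')/c = 0.0022 ≥ f_y/E_s = 0.0021, so compression steel does yield.
M_n = (A_s − A'_s) f_y (d − a/2) + A'_s f_y (d − d') = [1411000 × (775 − 94.615) + 510450 × (775 − 59)] × 10⁻⁶ = 960.02 + 365.48 = 1325.50 kN·m.

M_n ≈ 1330 kN·m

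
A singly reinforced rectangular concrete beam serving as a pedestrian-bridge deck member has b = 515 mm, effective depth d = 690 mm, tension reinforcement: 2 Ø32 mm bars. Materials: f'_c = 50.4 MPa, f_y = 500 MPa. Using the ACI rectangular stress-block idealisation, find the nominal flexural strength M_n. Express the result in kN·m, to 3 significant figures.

A_s = 2 × 804 = 1608 mm².
T = A_s f_y = 1608 × 500 = 804000 N = 804 kN.
From C = T: a = T/(0.85 f'_c b) = 804000/(0.85 × 50.4 × 515) = 36.44 mm.
M_n = T(d − a/2) = 804 kN × (690 − 18.22) mm = 540.11 kN·m.

M_n ≈ 540 kN·m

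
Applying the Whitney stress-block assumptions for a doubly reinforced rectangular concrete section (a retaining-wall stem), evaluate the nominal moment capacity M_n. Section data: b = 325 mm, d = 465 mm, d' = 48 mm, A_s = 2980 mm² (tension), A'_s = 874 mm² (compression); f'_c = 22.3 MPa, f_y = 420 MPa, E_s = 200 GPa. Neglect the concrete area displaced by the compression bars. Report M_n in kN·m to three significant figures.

M_n ≈ 501 kN·m

Assume both tension and compression steel yield.
Net tension couple steel: A_s − A'_s = 2106 mm².
a = (A_s − A'_s) f_y / (0.85 f'_c b) = 884520/(0.85 × 22.3 × 325) = 143.58 mm.
c = a/β₁ = 143.58/0.85 = 168.92 mm; ε'_s = 0.003(c − d')/c = 0.0021 ≥ f_y/E_s = 0.0021, so compression steel does yield.
M_n = (A_s − A'_s) f_y (d − a/2) + A'_s f_y (d − d') = [884520 × (465 − 71.79) + 367080 × (465 − 48)] × 10⁻⁶ = 347.80 + 153.07 = 500.87 kN·m.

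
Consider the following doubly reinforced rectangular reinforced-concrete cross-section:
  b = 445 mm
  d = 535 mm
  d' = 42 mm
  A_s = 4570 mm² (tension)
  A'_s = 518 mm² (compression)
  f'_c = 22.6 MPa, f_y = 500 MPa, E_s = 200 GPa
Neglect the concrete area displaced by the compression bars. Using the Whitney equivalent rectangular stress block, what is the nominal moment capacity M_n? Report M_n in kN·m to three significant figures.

M_n ≈ 972 kN·m

Assume both tension and compression steel yield.
Net tension couple steel: A_s − A'_s = 4052 mm².
a = (A_s − A'_s) f_y / (0.85 f'_c b) = 2026000/(0.85 × 22.6 × 445) = 237.00 mm.
c = a/β₁ = 237.00/0.85 = 278.82 mm; ε'_s = 0.003(c − d')/c = 0.0025 ≥ f_y/E_s = 0.0025, so compression steel does yield.
M_n = (A_s − A'_s) f_y (d − a/2) + A'_s f_y (d − d') = [2026000 × (535 − 118.5) + 259000 × (535 − 42)] × 10⁻⁶ = 843.83 + 127.69 = 971.52 kN·m.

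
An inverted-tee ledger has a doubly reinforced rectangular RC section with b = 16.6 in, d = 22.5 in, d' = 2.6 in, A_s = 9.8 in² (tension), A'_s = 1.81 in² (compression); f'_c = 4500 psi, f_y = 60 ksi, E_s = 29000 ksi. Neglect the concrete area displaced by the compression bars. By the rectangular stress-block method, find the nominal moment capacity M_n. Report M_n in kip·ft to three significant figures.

Assume both steels yield.
a = (A_s − A'_s) f_y/(0.85 f'_c b) = (9.8 − 1.81) × 60/(0.85 × 4.5 × 16.6) = 7.550 in.
c = a/β₁ = 7.550/0.825 = 9.152 in; ε'_s = 0.003(c − d')/c = 0.0021 ≥ ε_y = 0.0021, so the compression steel yields.
M_n = (A_s − A'_s) f_y (d − a/2) + A'_s f_y (d − d') = 479.4 × (22.5 − 3.775) + 108.6 × (22.5 − 2.6) = 8976.8 + 2161.1 = 11137.9 kip·in = 11137.9/12 = 928.16 kip·ft.

M_n ≈ 928 kip·ft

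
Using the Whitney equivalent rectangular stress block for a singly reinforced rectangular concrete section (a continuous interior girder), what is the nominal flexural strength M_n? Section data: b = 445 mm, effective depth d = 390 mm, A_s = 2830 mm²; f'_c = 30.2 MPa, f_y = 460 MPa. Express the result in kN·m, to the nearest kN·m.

T = A_s f_y = 2830 × 460 = 1301800 N = 1301.8 kN.
From C = T: a = T/(0.85 f'_c b) = 1301800/(0.85 × 30.2 × 445) = 113.96 mm.
M_n = T(d − a/2) = 1301.8 kN × (390 − 56.98) mm = 433.53 kN·m.

M_n ≈ 434 kN·m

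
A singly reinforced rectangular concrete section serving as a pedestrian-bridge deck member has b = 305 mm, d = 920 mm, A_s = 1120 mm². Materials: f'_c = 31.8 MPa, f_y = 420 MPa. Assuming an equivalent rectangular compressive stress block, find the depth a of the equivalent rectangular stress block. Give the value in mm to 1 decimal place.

a ≈ 57.1 mm

T = A_s f_y = 1120 × 420 = 470400 N = 470.4 kN.
Setting C = 0.85 f'_c a b equal to T: a = 470400/(0.85 × 31.8 × 305) = 57.1 mm.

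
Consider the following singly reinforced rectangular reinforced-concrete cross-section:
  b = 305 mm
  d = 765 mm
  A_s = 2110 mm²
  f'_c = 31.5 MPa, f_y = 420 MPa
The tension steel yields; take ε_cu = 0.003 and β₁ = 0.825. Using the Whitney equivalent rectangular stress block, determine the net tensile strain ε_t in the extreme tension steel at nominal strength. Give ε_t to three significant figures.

ε_t ≈ 0.0144

a = A_s f_y/(0.85 f'_c b) = 108.52 mm.
β₁ = 0.825, so c = a/β₁ = 108.52/0.825 = 131.54 mm.
From the linear strain diagram with ε_cu = 0.003: ε_t = 0.003 (d − c)/c = 0.003 × (765 − 131.54)/131.54 = 0.0144.
Since ε_t ≥ 0.005, the section is tension-controlled.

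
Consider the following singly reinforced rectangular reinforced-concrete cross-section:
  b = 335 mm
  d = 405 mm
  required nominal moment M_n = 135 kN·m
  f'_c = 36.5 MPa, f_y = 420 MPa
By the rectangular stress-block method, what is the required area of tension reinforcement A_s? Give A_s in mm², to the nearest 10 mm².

With M_n = 0.85 f'_c a b (d − a/2), solve the quadratic for a:
a = d − √(d² − 2M_n/(0.85 f'_c b)) = 405 − √(405² − 2 × 135×10⁶/(0.85 × 36.5 × 335)) = 33.45 mm.
A_s = 0.85 f'_c a b / f_y = 0.85 × 36.5 × 33.45 × 335 / 420 = 827.8 mm².

A_s ≈ 830 mm²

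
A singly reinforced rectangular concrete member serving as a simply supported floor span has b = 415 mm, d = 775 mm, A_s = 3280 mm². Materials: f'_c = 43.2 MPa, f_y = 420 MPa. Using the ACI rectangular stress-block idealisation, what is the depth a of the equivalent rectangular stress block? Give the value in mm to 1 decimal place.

T = A_s f_y = 3280 × 420 = 1377600 N = 1377.6 kN.
Setting C = 0.85 f'_c a b equal to T: a = 1377600/(0.85 × 43.2 × 415) = 90.4 mm.

a ≈ 90.4 mm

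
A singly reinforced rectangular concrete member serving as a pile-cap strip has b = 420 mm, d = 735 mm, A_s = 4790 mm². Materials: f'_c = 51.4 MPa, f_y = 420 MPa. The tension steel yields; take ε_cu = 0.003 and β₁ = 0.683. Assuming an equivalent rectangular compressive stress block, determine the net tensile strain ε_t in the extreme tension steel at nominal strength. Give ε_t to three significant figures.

a = A_s f_y/(0.85 f'_c b) = 109.64 mm.
β₁ = 0.683, so c = a/β₁ = 109.64/0.683 = 160.53 mm.
From the linear strain diagram with ε_cu = 0.003: ε_t = 0.003 (d − c)/c = 0.003 × (735 − 160.53)/160.53 = 0.0107.
Since ε_t ≥ 0.005, the section is tension-controlled.

ε_t ≈ 0.0107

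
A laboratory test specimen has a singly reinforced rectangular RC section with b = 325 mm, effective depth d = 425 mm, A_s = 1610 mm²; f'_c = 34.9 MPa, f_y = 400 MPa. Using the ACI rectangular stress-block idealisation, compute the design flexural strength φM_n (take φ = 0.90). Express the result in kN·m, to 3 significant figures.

T = A_s f_y = 1610 × 400 = 644000 N = 644 kN.
From C = T: a = T/(0.85 f'_c b) = 644000/(0.85 × 34.9 × 325) = 66.80 mm.
M_n = T(d − a/2) = 644 kN × (425 − 33.4) mm = 252.19 kN·m.
φM_n = 0.90 × 252.19 = 226.97 kN·m.

φM_n ≈ 227 kN·m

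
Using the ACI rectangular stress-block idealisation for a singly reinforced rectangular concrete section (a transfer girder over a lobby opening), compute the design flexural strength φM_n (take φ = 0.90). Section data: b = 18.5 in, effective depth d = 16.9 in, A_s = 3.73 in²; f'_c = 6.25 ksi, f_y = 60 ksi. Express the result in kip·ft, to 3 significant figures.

T = A_s f_y = 3.73 × 60 = 223.8 kips.
a = T/(0.85 f'_c b) = 223.8/(0.85 × 6.25 × 18.5) = 2.277 in.
M_n = T(d − a/2) = 223.8 × (16.9 − 1.1385) = 3527.4 kip·in = 3527.4/12 = 293.95 kip·ft.
φM_n = 0.90 × 293.95 = 264.56 kip·ft.

φM_n ≈ 265 kip·ft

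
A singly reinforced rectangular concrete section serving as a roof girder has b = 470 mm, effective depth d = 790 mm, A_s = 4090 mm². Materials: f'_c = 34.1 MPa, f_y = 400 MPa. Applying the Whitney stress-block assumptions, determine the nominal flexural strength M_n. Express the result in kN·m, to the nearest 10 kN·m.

M_n ≈ 1190 kN·m

T = A_s f_y = 4090 × 400 = 1636000 N = 1636 kN.
From C = T: a = T/(0.85 f'_c b) = 1636000/(0.85 × 34.1 × 470) = 120.09 mm.
M_n = T(d − a/2) = 1636 kN × (790 − 60.045) mm = 1194.21 kN·m.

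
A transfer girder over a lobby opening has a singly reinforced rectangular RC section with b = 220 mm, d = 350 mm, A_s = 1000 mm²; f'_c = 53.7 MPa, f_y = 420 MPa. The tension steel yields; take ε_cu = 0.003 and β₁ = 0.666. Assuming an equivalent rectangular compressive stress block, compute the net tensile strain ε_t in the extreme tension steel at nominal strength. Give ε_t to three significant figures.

ε_t ≈ 0.0137

a = A_s f_y/(0.85 f'_c b) = 41.82 mm.
β₁ = 0.666, so c = a/β₁ = 41.82/0.666 = 62.79 mm.
From the linear strain diagram with ε_cu = 0.003: ε_t = 0.003 (d − c)/c = 0.003 × (350 − 62.79)/62.79 = 0.0137.
Since ε_t ≥ 0.005, the section is tension-controlled.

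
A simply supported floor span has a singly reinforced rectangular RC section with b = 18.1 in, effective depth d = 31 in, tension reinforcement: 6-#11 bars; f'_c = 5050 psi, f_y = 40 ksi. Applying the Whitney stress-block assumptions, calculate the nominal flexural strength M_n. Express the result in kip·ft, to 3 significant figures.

A_s = 6 × 1.56 = 9.36 in².
T = A_s f_y = 9.36 × 40 = 374.4 kips.
a = T/(0.85 f'_c b) = 374.4/(0.85 × 5.05 × 18.1) = 4.819 in.
M_n = T(d − a/2) = 374.4 × (31 − 2.4095) = 10704.3 kip·in = 10704.3/12 = 892.03 kip·ft.

M_n ≈ 892 kip·ft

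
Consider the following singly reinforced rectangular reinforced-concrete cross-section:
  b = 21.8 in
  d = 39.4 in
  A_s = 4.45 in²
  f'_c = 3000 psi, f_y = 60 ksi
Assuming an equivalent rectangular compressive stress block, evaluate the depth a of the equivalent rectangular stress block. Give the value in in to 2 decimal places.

a ≈ 4.80 in

T = A_s f_y = 4.45 × 60 = 267 kips.
a = T/(0.85 f'_c b) = 267/(0.85 × 3 × 21.8) = 4.80 in.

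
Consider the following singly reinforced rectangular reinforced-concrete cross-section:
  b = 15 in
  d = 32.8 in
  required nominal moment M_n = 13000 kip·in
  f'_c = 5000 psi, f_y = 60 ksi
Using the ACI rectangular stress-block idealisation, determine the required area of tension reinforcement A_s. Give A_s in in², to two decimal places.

From M_n = 0.85 f'_c a b (d − a/2):
a = d − √(d² − 2M_n/(0.85 f'_c b)) = 32.8 − √(32.8² − 2 × 13000/(0.85 × 5 × 15)) = 6.954 in.
A_s = 0.85 f'_c a b / f_y = 0.85 × 5 × 6.954 × 15 / 60 = 7.389 in².

A_s ≈ 7.39 in²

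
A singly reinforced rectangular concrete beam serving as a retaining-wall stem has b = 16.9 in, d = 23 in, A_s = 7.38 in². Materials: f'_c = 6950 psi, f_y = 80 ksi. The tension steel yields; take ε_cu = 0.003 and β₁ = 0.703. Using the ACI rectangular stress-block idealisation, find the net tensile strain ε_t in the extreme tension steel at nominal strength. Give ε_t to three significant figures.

a = A_s f_y/(0.85 f'_c b) = 5.914 in.
β₁ = 0.703, so c = a/β₁ = 5.914/0.703 = 8.413 in.
From the linear strain diagram with ε_cu = 0.003: ε_t = 0.003 (d − c)/c = 0.003 × (23 − 8.413)/8.413 = 0.00520.
Since ε_t ≥ 0.005, the section is tension-controlled.

ε_t ≈ 0.00520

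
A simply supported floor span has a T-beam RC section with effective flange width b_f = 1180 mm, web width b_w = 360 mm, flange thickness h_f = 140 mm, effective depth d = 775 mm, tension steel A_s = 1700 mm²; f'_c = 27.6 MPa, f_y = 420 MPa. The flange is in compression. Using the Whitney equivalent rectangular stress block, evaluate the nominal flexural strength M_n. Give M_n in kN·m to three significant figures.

M_n ≈ 544 kN·m

Tension: T = A_s f_y = 1700 × 420 = 714000 N.
Try a within the flange: a = T/(0.85 f'_c b_f) = 714000/(0.85 × 27.6 × 1180) = 25.79 mm.
Since a = 25.79 ≤ h_f = 140 mm, the stress block lies entirely in the flange; analyse as a rectangular beam of width b_f.
M_n = T(d − a/2) = 714000 × (775 − 12.895) = 544.14 × 10⁶ N·mm.
M_n = 544.14 kN·m.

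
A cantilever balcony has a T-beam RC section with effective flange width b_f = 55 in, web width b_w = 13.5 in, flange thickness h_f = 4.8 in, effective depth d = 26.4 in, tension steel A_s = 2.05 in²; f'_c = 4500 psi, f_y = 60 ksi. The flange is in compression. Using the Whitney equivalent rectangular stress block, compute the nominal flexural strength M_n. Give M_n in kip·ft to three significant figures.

Tension: T = A_s f_y = 2.05 × 60 = 123 kips.
Try a within the flange: a = T/(0.85 f'_c b_f) = 123/(0.85 × 4.5 × 55) = 0.585 in.
Since a = 0.585 ≤ h_f = 4.8 in, the stress block lies entirely in the flange; analyse as a rectangular beam of width b_f.
M_n = T(d − a/2) = 123 × (26.4 − 0.2925) = 3211.2 kip·in.
M_n = 3211.2/12 = 267.60 kip·ft.

M_n ≈ 268 kip·ft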